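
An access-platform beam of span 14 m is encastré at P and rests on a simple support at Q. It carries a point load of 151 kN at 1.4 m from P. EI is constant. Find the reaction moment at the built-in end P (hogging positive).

M_P = 180.7 kN·m

Release the roller at Q. Primary structure: cantilever fixed at P.
Free-end deflection of the primary structure under the applied loading (downward +):
  point load 151 at a = 1.4: Pa²(3L − a)/(6EI) = 2003/EI
Tip deflection under a unit load at Q: L³/(3EI) = 914.7/EI.
Compatibility at Q: δ_0 − R_Q·δ_{QQ} = 0, so R_Q = 2003/914.7 = 2.189 kN.
Moment equilibrium about P: M_P = Σ(load moments about P) − R_Q·L = 211.4 − 2.189×14 = 180.7 kN·m.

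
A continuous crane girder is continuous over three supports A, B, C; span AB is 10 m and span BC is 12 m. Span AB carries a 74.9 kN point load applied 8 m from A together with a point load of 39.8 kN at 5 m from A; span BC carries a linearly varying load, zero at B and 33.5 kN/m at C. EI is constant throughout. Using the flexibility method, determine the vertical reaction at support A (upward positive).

R_A = 11.24 kN

Insert a hinge at B; M_B is the redundant, and each span becomes simply supported.
End slopes at the hinge B, treating each span as simply supported:
  span AB: point load 74.9 at a = 8: Pab(L + a)/(6LEI) = 359.5/EI
  span AB: point load 39.8 at a = 5: Pab(L + a)/(6LEI) = 248.8/EI
  span BC: triangular load, peak 33.5: 7w₀L³/(360EI) = 1126/EI
  relative rotation θ_0 = (608.3 + 1126)/EI = 1734/EI
A unit hogging moment at B produces rotation L₁/(3EI) + L₂/(3EI) = 7.333/EI.
Slope continuity at B: θ_0 = M_B·7.333/EI, so M_B = 1734/7.333 = 236.4 kN·m (hogging).
Span AB, ΣM about A with M_B applied at B: R_B^{AB}·10 = 798.2 + 236.4, so R_B^{AB} = 103.5 kN and R_A = 114.7 − 103.5 = 11.24 kN.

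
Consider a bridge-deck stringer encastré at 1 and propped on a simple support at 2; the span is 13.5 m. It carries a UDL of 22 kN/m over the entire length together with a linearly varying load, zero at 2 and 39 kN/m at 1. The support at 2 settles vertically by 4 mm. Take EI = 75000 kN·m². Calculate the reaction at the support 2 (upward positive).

Remove the prop at 2; the released (primary) structure is a cantilever built in at 1.
Deflection at 2 on the released cantilever, summing each load's contribution:
  UDL 22: wL⁴/(8EI) = 91341/EI
  triangular load, peak 39 at the fixed end: w₀L⁴/(30EI) = 43180/EI
  δ_0 = 134521/EI
Flexibility coefficient — unit upward force at 2: δ_{22} = L³/(3EI) = 820.1/EI.
With EI = 75000 kN·m²: δ_0 = 1.7936 m and δ_{22} = 0.010935 m/kN.
Compatibility — the beam at 2 must follow the support down by 0.004 m: δ_0 − R_2·δ_{22} = 0.004, so R_2 = (1.7936 − 0.004)/0.010935 = 163.7 kN.

R_2 = 163.7 kN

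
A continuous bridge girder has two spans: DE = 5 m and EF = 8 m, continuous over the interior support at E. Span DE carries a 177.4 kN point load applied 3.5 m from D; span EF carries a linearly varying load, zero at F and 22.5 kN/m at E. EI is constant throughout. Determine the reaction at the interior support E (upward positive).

R_E = 223.2 kN

Release continuity at E by inserting a hinge; the redundant is the internal moment M_E. The primary structure is two simply-supported spans DE and EF.
Rotations at E on the released spans (each span's end-slope, ×1/EI):
  span DE: point load 177.4 at a = 3.5: Pab(L + a)/(6LEI) = 263.9/EI
  span EF: triangular load, peak 22.5: w₀L³/(45EI) = 256/EI
  relative rotation θ_0 = (263.9 + 256)/EI = 519.9/EI
A unit hogging moment at E produces rotation L₁/(3EI) + L₂/(3EI) = 4.333/EI.
Compatibility: M_E·(L₁+L₂)/(3EI) = θ_0, giving M_E = 120 kN·m (hogging).
Span DE, ΣM about D with M_E applied at E: R_E^{DE}·5 = 620.9 + 120, so R_E^{DE} = 148.2 kN and R_D = 177.4 − 148.2 = 29.23 kN.
Span EF, ΣM about F: R_E^{EF}·8 = 480 + 120, so R_E^{EF} = 75 kN and R_F = 90 − 75 = 15 kN.
R_E = 148.2 + 75 = 223.2 kN.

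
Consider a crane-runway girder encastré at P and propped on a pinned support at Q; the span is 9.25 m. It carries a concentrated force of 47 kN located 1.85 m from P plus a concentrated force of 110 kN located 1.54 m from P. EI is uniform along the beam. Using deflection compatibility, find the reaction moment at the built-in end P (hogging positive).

Take the reaction at Q as the redundant and release it; the primary structure is a cantilever fixed at P.
Deflection at Q on the released cantilever, summing each load's contribution:
  point load 47 at a = 1.85: Pa²(3L − a)/(6EI) = 694.4/EI
  point load 110 at a = 1.54: Pa²(3L − a)/(6EI) = 1140/EI
  δ_0 = 1834/EI
Flexibility coefficient — unit upward force at Q: δ_{QQ} = L³/(3EI) = 263.8/EI.
Compatibility at Q: δ_0 − R_Q·δ_{QQ} = 0, so R_Q = 1834/263.8 = 6.952 kN.
Moment equilibrium about P: M_P = Σ(load moments about P) − R_Q·L = 256.4 − 6.952×9.25 = 192 kN·m.

M_P = 192 kN·m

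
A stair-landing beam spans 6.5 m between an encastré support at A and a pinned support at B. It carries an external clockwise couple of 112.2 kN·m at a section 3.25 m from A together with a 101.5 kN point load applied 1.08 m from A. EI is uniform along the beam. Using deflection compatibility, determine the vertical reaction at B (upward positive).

Release the roller at B. Primary structure: cantilever fixed at A.
Downward deflection at the released point B due to the loads:
  clockwise couple 112.2 at a = 3.25: M₀a(2L − a)/(2EI) = 1778/EI
  point load 101.5 at a = 1.08: Pa²(3L − a)/(6EI) = 363.5/EI
  δ_0 = 2141/EI
Tip deflection under a unit load at B: L³/(3EI) = 91.54/EI.
Compatibility at B: δ_0 − R_B·δ_{BB} = 0, so R_B = 2141/91.54 = 23.39 kN.

R_B = 23.39 kN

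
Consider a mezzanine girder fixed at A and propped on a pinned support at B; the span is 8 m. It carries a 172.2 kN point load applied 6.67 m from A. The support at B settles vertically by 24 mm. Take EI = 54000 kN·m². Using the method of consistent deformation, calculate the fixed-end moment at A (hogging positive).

M_A = 172.1 kN·m

Remove the prop at B; the released (primary) structure is a cantilever built in at A.
Deflection at B on the released cantilever, summing each load's contribution:
  point load 172.2 at a = 6.67: Pa²(3L − a)/(6EI) = 22127/EI
Tip deflection under a unit load at B: L³/(3EI) = 170.7/EI.
With EI = 54000 kN·m²: δ_0 = 0.40977 m and δ_{BB} = 0.00316 m/kN.
Compatibility — the beam at B must follow the support down by 0.024 m: δ_0 − R_B·δ_{BB} = 0.024, so R_B = (0.40977 − 0.024)/0.00316 = 122.1 kN.
Moment equilibrium about A: M_A = Σ(load moments about A) − R_B·L = 1149 − 122.1×8 = 172.1 kN·m.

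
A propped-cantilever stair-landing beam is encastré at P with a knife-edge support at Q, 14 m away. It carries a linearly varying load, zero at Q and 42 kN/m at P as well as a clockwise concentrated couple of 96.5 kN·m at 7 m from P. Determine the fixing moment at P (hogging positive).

M_P = 536.7 kN·m

Remove the prop at Q; the released (primary) structure is a cantilever built in at P.
Free-end deflection of the primary structure under the applied loading (downward +):
  triangular load, peak 42 at the fixed end: w₀L⁴/(30EI) = 53782/EI
  clockwise couple 96.5 at a = 7: M₀a(2L − a)/(2EI) = 7093/EI
  δ_0 = 60875/EI
Tip deflection under a unit load at Q: L³/(3EI) = 914.7/EI.
Compatibility at Q: δ_0 − R_Q·δ_{QQ} = 0, so R_Q = 60875/914.7 = 66.55 kN.
Moment equilibrium about P: M_P = Σ(load moments about P) − R_Q·L = 1468 − 66.55×14 = 536.7 kN·m.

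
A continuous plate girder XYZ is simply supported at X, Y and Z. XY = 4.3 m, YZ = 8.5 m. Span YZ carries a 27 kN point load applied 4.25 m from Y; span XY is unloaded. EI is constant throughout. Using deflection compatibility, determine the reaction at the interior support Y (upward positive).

Release continuity at Y by inserting a hinge; the redundant is the internal moment M_Y. The primary structure is two simply-supported spans XY and YZ.
Discontinuity in slope at Y on the released structure — sum the simple-span end rotations:
  span YZ: point load 27 at a = 4.25: Pab(L + b)/(6LEI) = 121.9/EI
  relative rotation θ_0 = (0 + 121.9)/EI = 121.9/EI
A unit hogging moment at Y produces rotation L₁/(3EI) + L₂/(3EI) = 4.267/EI.
Slope continuity at Y: θ_0 = M_Y·4.267/EI, so M_Y = 121.9/4.267 = 28.58 kN·m (hogging).
Span XY, ΣM about X with M_Y applied at Y: R_Y^{XY}·4.3 = 0 + 28.58, so R_Y^{XY} = 6.645 kN and R_X = 0 − 6.645 = -6.645 kN.
Span YZ, ΣM about Z: R_Y^{YZ}·8.5 = 114.8 + 28.58, so R_Y^{YZ} = 16.86 kN and R_Z = 27 − 16.86 = 10.14 kN.
R_Y = 6.645 + 16.86 = 23.51 kN.

R_Y = 23.51 kN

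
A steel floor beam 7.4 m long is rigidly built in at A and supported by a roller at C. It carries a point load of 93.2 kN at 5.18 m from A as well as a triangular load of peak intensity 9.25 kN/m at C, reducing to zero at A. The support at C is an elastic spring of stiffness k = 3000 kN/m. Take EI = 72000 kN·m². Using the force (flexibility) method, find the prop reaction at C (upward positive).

Choose R_C as the redundant. The primary structure is the cantilever fixed at A.
Deflection at C on the released cantilever, summing each load's contribution:
  point load 93.2 at a = 5.18: Pa²(3L − a)/(6EI) = 7094/EI
  triangular load, peak 9.25 at the free end: 11w₀L⁴/(120EI) = 2543/EI
  δ_0 = 9636/EI
Tip deflection under a unit load at C: L³/(3EI) = 135.1/EI.
With EI = 72000 kN·m²: δ_0 = 0.13384 m and δ_{CC} = 0.001876 m/kN.
Compatibility — the spring shortens by R_C/k under the reaction it provides: δ_0 − R_C·δ_{CC} = R_C/k. With 1/k = 0.000333 m/kN, R_C = δ_0 / (δ_{CC} + 1/k) = 0.13384 / (0.001876 + 0.000333) = 60.58 kN.

R_C = 60.58 kN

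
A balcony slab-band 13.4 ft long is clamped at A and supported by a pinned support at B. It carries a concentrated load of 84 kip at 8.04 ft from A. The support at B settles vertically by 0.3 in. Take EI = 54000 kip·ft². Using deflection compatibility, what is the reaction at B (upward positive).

Choose R_B as the redundant. The primary structure is the cantilever fixed at A.
Free-end deflection of the primary structure under the applied loading (downward +):
  point load 84 at a = 8.04: Pa²(3L − a)/(6EI) = 29104/EI
Tip deflection under a unit load at B: L³/(3EI) = 802/EI.
With EI = 54000 kip·ft²: δ_0 = 0.53897 ft and δ_{BB} = 0.014852 ft/kip.
Compatibility — the beam at B must follow the support down by 0.025 ft: δ_0 − R_B·δ_{BB} = 0.025, so R_B = (0.53897 − 0.025)/0.014852 = 34.6 kip.

R_B = 34.6 kip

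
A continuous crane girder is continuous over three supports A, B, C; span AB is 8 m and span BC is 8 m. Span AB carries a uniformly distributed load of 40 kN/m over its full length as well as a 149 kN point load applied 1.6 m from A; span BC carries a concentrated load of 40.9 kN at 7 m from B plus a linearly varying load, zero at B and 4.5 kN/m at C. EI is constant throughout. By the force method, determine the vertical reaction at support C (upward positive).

Take M_B as the redundant. Released structure: two simple spans AB and BC with a hinge at B.
Rotations at B on the released spans (each span's end-slope, ×1/EI):
  span AB: UDL 40: wL³/(24EI) = 853.3/EI
  span AB: point load 149 at a = 1.6: Pab(L + a)/(6LEI) = 305.2/EI
  span BC: point load 40.9 at a = 7: Pab(L + b)/(6LEI) = 53.68/EI
  span BC: triangular load, peak 4.5: 7w₀L³/(360EI) = 44.8/EI
  relative rotation θ_0 = (1158 + 98.48)/EI = 1257/EI
A unit hogging moment at B produces rotation L₁/(3EI) + L₂/(3EI) = 5.333/EI.
Slope continuity at B: θ_0 = M_B·5.333/EI, so M_B = 1257/5.333 = 235.7 kN·m (hogging).
Span BC, ΣM about C: R_B^{BC}·8 = 88.9 + 235.7, so R_B^{BC} = 40.57 kN and R_C = 58.9 − 40.57 = 18.33 kN.

R_C = 18.33 kN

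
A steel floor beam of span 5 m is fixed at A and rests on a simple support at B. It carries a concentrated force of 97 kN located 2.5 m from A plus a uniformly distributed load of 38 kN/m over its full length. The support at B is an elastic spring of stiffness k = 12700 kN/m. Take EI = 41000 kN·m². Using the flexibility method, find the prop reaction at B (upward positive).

R_B = 94.26 kN

Take the reaction at B as the redundant and release it; the primary structure is a cantilever fixed at A.
Downward deflection at the released point B due to the loads:
  point load 97 at a = 2.5: Pa²(3L − a)/(6EI) = 1263/EI
  UDL 38: wL⁴/(8EI) = 2969/EI
  δ_0 = 4232/EI
Flexibility coefficient — unit upward force at B: δ_{BB} = L³/(3EI) = 41.67/EI.
With EI = 41000 kN·m²: δ_0 = 0.10321 m and δ_{BB} = 0.001016 m/kN.
Compatibility — the spring shortens by R_B/k under the reaction it provides: δ_0 − R_B·δ_{BB} = R_B/k. With 1/k = 0.000079 m/kN, R_B = δ_0 / (δ_{BB} + 1/k) = 0.10321 / (0.001016 + 0.000079) = 94.26 kN.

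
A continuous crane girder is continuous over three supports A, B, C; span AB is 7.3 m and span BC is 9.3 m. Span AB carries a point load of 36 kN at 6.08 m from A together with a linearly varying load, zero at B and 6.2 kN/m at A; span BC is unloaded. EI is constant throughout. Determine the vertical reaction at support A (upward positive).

R_A = 17.92 kN

Insert a hinge at B; M_B is the redundant, and each span becomes simply supported.
Discontinuity in slope at B on the released structure — sum the simple-span end rotations:
  span AB: point load 36 at a = 6.08: Pab(L + a)/(6LEI) = 81.57/EI
  span AB: triangular load, peak 6.2: 7w₀L³/(360EI) = 46.9/EI
  relative rotation θ_0 = (128.5 + 0)/EI = 128.5/EI
A unit hogging moment at B produces rotation L₁/(3EI) + L₂/(3EI) = 5.533/EI.
Compatibility: M_B·(L₁+L₂)/(3EI) = θ_0, giving M_B = 23.22 kN·m (hogging).
Span AB, ΣM about A with M_B applied at B: R_B^{AB}·7.3 = 273.9 + 23.22, so R_B^{AB} = 40.71 kN and R_A = 58.63 − 40.71 = 17.92 kN.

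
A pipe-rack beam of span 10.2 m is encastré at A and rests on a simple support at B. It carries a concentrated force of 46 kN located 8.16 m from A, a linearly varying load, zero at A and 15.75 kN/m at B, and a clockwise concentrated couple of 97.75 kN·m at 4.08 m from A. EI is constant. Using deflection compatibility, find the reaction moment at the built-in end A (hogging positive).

Release the roller at B. Primary structure: cantilever fixed at A.
Deflection at B on the released cantilever, summing each load's contribution:
  point load 46 at a = 8.16: Pa²(3L − a)/(6EI) = 11455/EI
  triangular load, peak 15.75 at the free end: 11w₀L⁴/(120EI) = 15628/EI
  clockwise couple 97.75 at a = 4.08: M₀a(2L − a)/(2EI) = 3254/EI
  δ_0 = 30337/EI
Flexibility coefficient — unit upward force at B: δ_{BB} = L³/(3EI) = 353.7/EI.
Compatibility at B: δ_0 − R_B·δ_{BB} = 0, so R_B = 30337/353.7 = 85.76 kN.
Moment equilibrium about A: M_A = Σ(load moments about A) − R_B·L = 1019 − 85.76×10.2 = 144.5 kN·m.

M_A = 144.5 kN·m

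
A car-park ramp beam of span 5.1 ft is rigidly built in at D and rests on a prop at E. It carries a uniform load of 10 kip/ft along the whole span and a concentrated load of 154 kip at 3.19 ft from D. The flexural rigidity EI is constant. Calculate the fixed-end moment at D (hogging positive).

Release the roller at E. Primary structure: cantilever fixed at D.
Free-end deflection of the primary structure under the applied loading (downward +):
  UDL 10: wL⁴/(8EI) = 845.7/EI
  point load 154 at a = 3.19: Pa²(3L − a)/(6EI) = 3163/EI
  δ_0 = 4009/EI
Tip deflection under a unit load at E: L³/(3EI) = 44.22/EI.
Compatibility at E: δ_0 − R_E·δ_{EE} = 0, so R_E = 4009/44.22 = 90.66 kip.
Moment equilibrium about D: M_D = Σ(load moments about D) − R_E·L = 621.3 − 90.66×5.1 = 159 kip·ft.

M_D = 159 kip·ft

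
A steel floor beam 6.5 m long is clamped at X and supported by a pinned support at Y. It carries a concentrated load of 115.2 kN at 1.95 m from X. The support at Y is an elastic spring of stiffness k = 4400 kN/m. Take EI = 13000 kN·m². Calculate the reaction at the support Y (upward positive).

Release the roller at Y. Primary structure: cantilever fixed at X.
Free-end deflection of the primary structure under the applied loading (downward +):
  point load 115.2 at a = 1.95: Pa²(3L − a)/(6EI) = 1281/EI
Tip deflection under a unit load at Y: L³/(3EI) = 91.54/EI.
With EI = 13000 kN·m²: δ_0 = 0.098561 m and δ_{YY} = 0.007042 m/kN.
Compatibility — the spring shortens by R_Y/k under the reaction it provides: δ_0 − R_Y·δ_{YY} = R_Y/k. With 1/k = 0.000227 m/kN, R_Y = δ_0 / (δ_{YY} + 1/k) = 0.098561 / (0.007042 + 0.000227) = 13.56 kN.

R_Y = 13.56 kN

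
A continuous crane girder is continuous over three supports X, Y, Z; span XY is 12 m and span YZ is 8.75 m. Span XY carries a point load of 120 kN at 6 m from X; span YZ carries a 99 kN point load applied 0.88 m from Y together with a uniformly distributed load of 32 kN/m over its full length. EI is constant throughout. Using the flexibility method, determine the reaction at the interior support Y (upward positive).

R_Y = 351.6 kN

Release continuity at Y by inserting a hinge; the redundant is the internal moment M_Y. The primary structure is two simply-supported spans XY and YZ.
Rotations at Y on the released spans (each span's end-slope, ×1/EI):
  span XY: point load 120 at a = 6: Pab(L + a)/(6LEI) = 1080/EI
  span YZ: point load 99 at a = 0.88: Pab(L + b)/(6LEI) = 217.1/EI
  span YZ: UDL 32: wL³/(24EI) = 893.2/EI
  relative rotation θ_0 = (1080 + 1110)/EI = 2190/EI
A unit hogging moment at Y produces rotation L₁/(3EI) + L₂/(3EI) = 6.917/EI.
Slope continuity at Y: θ_0 = M_Y·6.917/EI, so M_Y = 2190/6.917 = 316.7 kN·m (hogging).
Span XY, ΣM about X with M_Y applied at Y: R_Y^{XY}·12 = 720 + 316.7, so R_Y^{XY} = 86.39 kN and R_X = 120 − 86.39 = 33.61 kN.
Span YZ, ΣM about Z: R_Y^{YZ}·8.75 = 2004 + 316.7, so R_Y^{YZ} = 265.2 kN and R_Z = 379 − 265.2 = 113.8 kN.
R_Y = 86.39 + 265.2 = 351.6 kN.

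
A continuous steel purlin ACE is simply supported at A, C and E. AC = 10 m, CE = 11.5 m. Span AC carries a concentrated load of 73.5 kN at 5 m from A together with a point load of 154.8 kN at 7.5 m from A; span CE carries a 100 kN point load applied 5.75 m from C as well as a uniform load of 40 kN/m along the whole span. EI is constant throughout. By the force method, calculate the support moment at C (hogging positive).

Insert a hinge at C; M_C is the redundant, and each span becomes simply supported.
Discontinuity in slope at C on the released structure — sum the simple-span end rotations:
  span AC: point load 73.5 at a = 5: Pab(L + a)/(6LEI) = 459.4/EI
  span AC: point load 154.8 at a = 7.5: Pab(L + a)/(6LEI) = 846.6/EI
  span CE: point load 100 at a = 5.75: Pab(L + b)/(6LEI) = 826.6/EI
  span CE: UDL 40: wL³/(24EI) = 2535/EI
  relative rotation θ_0 = (1306 + 3361)/EI = 4667/EI
A unit hogging moment at C produces rotation L₁/(3EI) + L₂/(3EI) = 7.167/EI.
Slope continuity at C: θ_0 = M_C·7.167/EI, so M_C = 4667/7.167 = 651.2 kN·m (hogging).

M_C = 651.2 kN·m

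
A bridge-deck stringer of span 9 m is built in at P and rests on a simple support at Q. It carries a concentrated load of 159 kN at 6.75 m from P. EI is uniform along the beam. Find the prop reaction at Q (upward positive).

Remove the prop at Q; the released (primary) structure is a cantilever built in at P.
Deflection at Q on the released cantilever, summing each load's contribution:
  point load 159 at a = 6.75: Pa²(3L − a)/(6EI) = 24450/EI
Tip deflection under a unit load at Q: L³/(3EI) = 243/EI.
The prop prevents deflection at Q: R_Q = δ_0/δ_{QQ} = 24450/243 = 100.6 kN.

R_Q = 100.6 kN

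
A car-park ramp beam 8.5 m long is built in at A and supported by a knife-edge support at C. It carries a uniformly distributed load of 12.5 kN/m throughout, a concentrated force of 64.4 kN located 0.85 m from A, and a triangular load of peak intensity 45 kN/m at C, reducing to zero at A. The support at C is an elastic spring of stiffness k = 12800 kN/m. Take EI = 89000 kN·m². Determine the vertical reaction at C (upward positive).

R_C = 141.2 kN

Remove the prop at C; the released (primary) structure is a cantilever built in at A.
Downward deflection at the released point C due to the loads:
  UDL 12.5: wL⁴/(8EI) = 8156/EI
  point load 64.4 at a = 0.85: Pa²(3L − a)/(6EI) = 191.2/EI
  triangular load, peak 45 at the free end: 11w₀L⁴/(120EI) = 21533/EI
  δ_0 = 29880/EI
Flexibility coefficient — unit upward force at C: δ_{CC} = L³/(3EI) = 204.7/EI.
With EI = 89000 kN·m²: δ_0 = 0.33573 m and δ_{CC} = 0.0023 m/kN.
Compatibility — the spring shortens by R_C/k under the reaction it provides: δ_0 − R_C·δ_{CC} = R_C/k. With 1/k = 0.000078 m/kN, R_C = δ_0 / (δ_{CC} + 1/k) = 0.33573 / (0.0023 + 0.000078) = 141.2 kN.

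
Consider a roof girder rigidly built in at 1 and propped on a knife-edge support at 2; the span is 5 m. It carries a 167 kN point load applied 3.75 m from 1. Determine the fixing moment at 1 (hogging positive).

M_1 = 97.85 kN·m

Take the reaction at 2 as the redundant and release it; the primary structure is a cantilever fixed at 1.
Downward deflection at the released point 2 due to the loads:
  point load 167 at a = 3.75: Pa²(3L − a)/(6EI) = 4403/EI
Tip deflection under a unit load at 2: L³/(3EI) = 41.67/EI.
The prop prevents deflection at 2: R_2 = δ_0/δ_{22} = 4403/41.67 = 105.7 kN.
Moment equilibrium about 1: M_1 = Σ(load moments about 1) − R_2·L = 626.2 − 105.7×5 = 97.85 kN·m.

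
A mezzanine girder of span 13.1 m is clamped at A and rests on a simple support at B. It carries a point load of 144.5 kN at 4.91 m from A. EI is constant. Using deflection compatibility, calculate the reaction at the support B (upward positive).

R_B = 26.65 kN

Take the reaction at B as the redundant and release it; the primary structure is a cantilever fixed at A.
Downward deflection at the released point B due to the loads:
  point load 144.5 at a = 4.91: Pa²(3L − a)/(6EI) = 19967/EI
Tip deflection under a unit load at B: L³/(3EI) = 749.4/EI.
The prop prevents deflection at B: R_B = δ_0/δ_{BB} = 19967/749.4 = 26.65 kN.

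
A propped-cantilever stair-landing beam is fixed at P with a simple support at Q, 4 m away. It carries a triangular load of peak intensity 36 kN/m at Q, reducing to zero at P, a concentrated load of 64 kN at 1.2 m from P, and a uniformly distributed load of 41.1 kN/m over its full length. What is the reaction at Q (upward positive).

Choose R_Q as the redundant. The primary structure is the cantilever fixed at P.
Free-end deflection of the primary structure under the applied loading (downward +):
  triangular load, peak 36 at the free end: 11w₀L⁴/(120EI) = 844.8/EI
  point load 64 at a = 1.2: Pa²(3L − a)/(6EI) = 165.9/EI
  UDL 41.1: wL⁴/(8EI) = 1315/EI
  δ_0 = 2326/EI
Flexibility coefficient — unit upward force at Q: δ_{QQ} = L³/(3EI) = 21.33/EI.
The prop prevents deflection at Q: R_Q = δ_0/δ_{QQ} = 2326/21.33 = 109 kN.

R_Q = 109 kN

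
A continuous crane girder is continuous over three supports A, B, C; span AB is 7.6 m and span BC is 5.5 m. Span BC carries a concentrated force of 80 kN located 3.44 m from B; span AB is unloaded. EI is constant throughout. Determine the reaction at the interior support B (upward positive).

R_B = 39.28 kN

Insert a hinge at B; M_B is the redundant, and each span becomes simply supported.
Rotations at B on the released spans (each span's end-slope, ×1/EI):
  span BC: point load 80 at a = 3.44: Pab(L + b)/(6LEI) = 129.9/EI
  relative rotation θ_0 = (0 + 129.9)/EI = 129.9/EI
A unit hogging moment at B produces rotation L₁/(3EI) + L₂/(3EI) = 4.367/EI.
Compatibility: M_B·(L₁+L₂)/(3EI) = θ_0, giving M_B = 29.74 kN·m (hogging).
Span AB, ΣM about A with M_B applied at B: R_B^{AB}·7.6 = 0 + 29.74, so R_B^{AB} = 3.913 kN and R_A = 0 − 3.913 = -3.913 kN.
Span BC, ΣM about C: R_B^{BC}·5.5 = 164.8 + 29.74, so R_B^{BC} = 35.37 kN and R_C = 80 − 35.37 = 44.63 kN.
R_B = 3.913 + 35.37 = 39.28 kN.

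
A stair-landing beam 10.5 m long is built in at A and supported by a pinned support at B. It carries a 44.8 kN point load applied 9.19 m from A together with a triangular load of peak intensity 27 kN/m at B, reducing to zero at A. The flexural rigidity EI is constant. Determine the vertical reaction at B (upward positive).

R_B = 114.4 kN

Release the roller at B. Primary structure: cantilever fixed at A.
Downward deflection at the released point B due to the loads:
  point load 44.8 at a = 9.19: Pa²(3L − a)/(6EI) = 14069/EI
  triangular load, peak 27 at the free end: 11w₀L⁴/(120EI) = 30084/EI
  δ_0 = 44153/EI
Flexibility coefficient — unit upward force at B: δ_{BB} = L³/(3EI) = 385.9/EI.
Compatibility at B: δ_0 − R_B·δ_{BB} = 0, so R_B = 44153/385.9 = 114.4 kN.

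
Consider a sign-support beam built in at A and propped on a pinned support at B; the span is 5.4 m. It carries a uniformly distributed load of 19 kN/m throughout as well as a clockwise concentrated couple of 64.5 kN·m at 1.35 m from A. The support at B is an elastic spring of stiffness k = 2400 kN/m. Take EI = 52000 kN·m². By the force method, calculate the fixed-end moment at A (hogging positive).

M_A = 164.5 kN·m

Release the roller at B. Primary structure: cantilever fixed at A.
Downward deflection at the released point B due to the loads:
  UDL 19: wL⁴/(8EI) = 2019/EI
  clockwise couple 64.5 at a = 1.35: M₀a(2L − a)/(2EI) = 411.4/EI
  δ_0 = 2431/EI
Tip deflection under a unit load at B: L³/(3EI) = 52.49/EI.
With EI = 52000 kN·m²: δ_0 = 0.046748 m and δ_{BB} = 0.001009 m/kN.
Compatibility — the spring shortens by R_B/k under the reaction it provides: δ_0 − R_B·δ_{BB} = R_B/k. With 1/k = 0.000417 m/kN, R_B = δ_0 / (δ_{BB} + 1/k) = 0.046748 / (0.001009 + 0.000417) = 32.78 kN.
Moment equilibrium about A: M_A = Σ(load moments about A) − R_B·L = 341.5 − 32.78×5.4 = 164.5 kN·m.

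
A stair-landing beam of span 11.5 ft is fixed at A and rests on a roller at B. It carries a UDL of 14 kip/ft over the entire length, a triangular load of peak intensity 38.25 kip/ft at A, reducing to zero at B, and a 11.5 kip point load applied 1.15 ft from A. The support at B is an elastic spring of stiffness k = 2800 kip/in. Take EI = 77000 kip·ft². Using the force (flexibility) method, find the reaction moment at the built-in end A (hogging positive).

M_A = 585.4 kip·ft

Remove the prop at B; the released (primary) structure is a cantilever built in at A.
Primary-structure tip deflection at B by superposition:
  UDL 14: wL⁴/(8EI) = 30608/EI
  triangular load, peak 38.25 at the fixed end: w₀L⁴/(30EI) = 22300/EI
  point load 11.5 at a = 1.15: Pa²(3L − a)/(6EI) = 84.54/EI
  δ_0 = 52992/EI
Tip deflection under a unit load at B: L³/(3EI) = 507/EI.
With EI = 77000 kip·ft²: δ_0 = 0.68821 ft and δ_{BB} = 0.006584 ft/kip.
Compatibility — the spring shortens by R_B/k under the reaction it provides: δ_0 − R_B·δ_{BB} = R_B/k. With 1/k = 1/(2800×12) ft/kip = 0.00003 ft/kip, R_B = δ_0 / (δ_{BB} + 1/k) = 0.68821 / (0.006584 + 0.00003) = 104.1 kip.
Moment equilibrium about A: M_A = Σ(load moments about A) − R_B·L = 1782 − 104.1×11.5 = 585.4 kip·ft.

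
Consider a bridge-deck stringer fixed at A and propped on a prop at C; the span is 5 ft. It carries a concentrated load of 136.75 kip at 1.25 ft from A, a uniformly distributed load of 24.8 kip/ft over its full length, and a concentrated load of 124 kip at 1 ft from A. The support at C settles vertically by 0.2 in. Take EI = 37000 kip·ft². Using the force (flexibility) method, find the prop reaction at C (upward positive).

Take the reaction at C as the redundant and release it; the primary structure is a cantilever fixed at A.
Deflection at C on the released cantilever, summing each load's contribution:
  point load 136.75 at a = 1.25: Pa²(3L − a)/(6EI) = 489.7/EI
  UDL 24.8: wL⁴/(8EI) = 1938/EI
  point load 124 at a = 1: Pa²(3L − a)/(6EI) = 289.3/EI
  δ_0 = 2716/EI
Flexibility coefficient — unit upward force at C: δ_{CC} = L³/(3EI) = 41.67/EI.
With EI = 37000 kip·ft²: δ_0 = 0.073419 ft and δ_{CC} = 0.001126 ft/kip.
Compatibility — the beam at C must follow the support down by 0.01667 ft: δ_0 − R_C·δ_{CC} = 0.01667, so R_C = (0.073419 − 0.01667)/0.001126 = 50.4 kip.

R_C = 50.4 kip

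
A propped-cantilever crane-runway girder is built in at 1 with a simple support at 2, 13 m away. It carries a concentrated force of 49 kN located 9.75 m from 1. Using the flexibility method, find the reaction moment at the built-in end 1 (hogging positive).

M_1 = 74.65 kN·m

Take the reaction at 2 as the redundant and release it; the primary structure is a cantilever fixed at 1.
Free-end deflection of the primary structure under the applied loading (downward +):
  point load 49 at a = 9.75: Pa²(3L − a)/(6EI) = 22708/EI
Flexibility coefficient — unit upward force at 2: δ_{22} = L³/(3EI) = 732.3/EI.
Compatibility at 2: δ_0 − R_2·δ_{22} = 0, so R_2 = 22708/732.3 = 31.01 kN.
Moment equilibrium about 1: M_1 = Σ(load moments about 1) − R_2·L = 477.8 − 31.01×13 = 74.65 kN·m.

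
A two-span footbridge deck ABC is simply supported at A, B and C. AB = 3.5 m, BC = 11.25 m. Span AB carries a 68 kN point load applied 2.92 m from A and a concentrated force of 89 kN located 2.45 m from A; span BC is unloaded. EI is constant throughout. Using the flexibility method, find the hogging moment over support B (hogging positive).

M_B = 20.35 kN·m

Release continuity at B by inserting a hinge; the redundant is the internal moment M_B. The primary structure is two simply-supported spans AB and BC.
Rotations at B on the released spans (each span's end-slope, ×1/EI):
  span AB: point load 68 at a = 2.92: Pab(L + a)/(6LEI) = 35.21/EI
  span AB: point load 89 at a = 2.45: Pab(L + a)/(6LEI) = 64.87/EI
  relative rotation θ_0 = (100.1 + 0)/EI = 100.1/EI
A unit hogging moment at B produces rotation L₁/(3EI) + L₂/(3EI) = 4.917/EI.
Compatibility: M_B·(L₁+L₂)/(3EI) = θ_0, giving M_B = 20.35 kN·m (hogging).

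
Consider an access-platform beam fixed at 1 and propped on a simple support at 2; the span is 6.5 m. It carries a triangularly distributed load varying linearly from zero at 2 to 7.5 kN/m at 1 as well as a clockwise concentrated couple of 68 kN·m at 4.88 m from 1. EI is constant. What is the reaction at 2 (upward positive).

Choose R_2 as the redundant. The primary structure is the cantilever fixed at 1.
Downward deflection at the released point 2 due to the loads:
  triangular load, peak 7.5 at the fixed end: w₀L⁴/(30EI) = 446.3/EI
  clockwise couple 68 at a = 4.88: M₀a(2L − a)/(2EI) = 1347/EI
  δ_0 = 1794/EI
Flexibility coefficient — unit upward force at 2: δ_{22} = L³/(3EI) = 91.54/EI.
The prop prevents deflection at 2: R_2 = δ_0/δ_{22} = 1794/91.54 = 19.59 kN.

R_2 = 19.59 kN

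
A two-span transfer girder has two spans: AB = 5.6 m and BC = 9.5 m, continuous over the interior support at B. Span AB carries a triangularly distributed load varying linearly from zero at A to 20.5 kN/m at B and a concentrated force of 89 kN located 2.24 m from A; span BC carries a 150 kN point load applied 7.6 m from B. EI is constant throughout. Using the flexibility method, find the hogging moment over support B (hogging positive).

M_B = 133 kN·m

Insert a hinge at B; M_B is the redundant, and each span becomes simply supported.
Rotations at B on the released spans (each span's end-slope, ×1/EI):
  span AB: triangular load, peak 20.5: w₀L³/(45EI) = 80/EI
  span AB: point load 89 at a = 2.24: Pab(L + a)/(6LEI) = 156.3/EI
  span BC: point load 150 at a = 7.6: Pab(L + b)/(6LEI) = 433.2/EI
  relative rotation θ_0 = (236.3 + 433.2)/EI = 669.5/EI
A unit hogging moment at B produces rotation L₁/(3EI) + L₂/(3EI) = 5.033/EI.
Slope continuity at B: θ_0 = M_B·5.033/EI, so M_B = 669.5/5.033 = 133 kN·m (hogging).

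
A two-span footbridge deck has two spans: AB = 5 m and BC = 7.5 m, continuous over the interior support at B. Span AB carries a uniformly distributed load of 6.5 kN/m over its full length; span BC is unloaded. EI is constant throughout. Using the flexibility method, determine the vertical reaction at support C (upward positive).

Release continuity at B by inserting a hinge; the redundant is the internal moment M_B. The primary structure is two simply-supported spans AB and BC.
Rotations at B on the released spans (each span's end-slope, ×1/EI):
  span AB: UDL 6.5: wL³/(24EI) = 33.85/EI
  relative rotation θ_0 = (33.85 + 0)/EI = 33.85/EI
A unit hogging moment at B produces rotation L₁/(3EI) + L₂/(3EI) = 4.167/EI.
Compatibility: M_B·(L₁+L₂)/(3EI) = θ_0, giving M_B = 8.125 kN·m (hogging).
Span BC, ΣM about C: R_B^{BC}·7.5 = 0 + 8.125, so R_B^{BC} = 1.083 kN and R_C = 0 − 1.083 = -1.083 kN.

R_C = -1.083 kN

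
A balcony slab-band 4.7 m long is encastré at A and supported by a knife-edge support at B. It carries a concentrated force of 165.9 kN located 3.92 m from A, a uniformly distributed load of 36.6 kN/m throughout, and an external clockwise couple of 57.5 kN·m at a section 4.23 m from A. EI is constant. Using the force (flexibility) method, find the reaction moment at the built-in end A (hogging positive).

M_A = 136.1 kN·m

Take the reaction at B as the redundant and release it; the primary structure is a cantilever fixed at A.
Free-end deflection of the primary structure under the applied loading (downward +):
  point load 165.9 at a = 3.92: Pa²(3L − a)/(6EI) = 4325/EI
  UDL 36.6: wL⁴/(8EI) = 2232/EI
  clockwise couple 57.5 at a = 4.23: M₀a(2L − a)/(2EI) = 628.7/EI
  δ_0 = 7186/EI
Tip deflection under a unit load at B: L³/(3EI) = 34.61/EI.
Compatibility at B: δ_0 − R_B·δ_{BB} = 0, so R_B = 7186/34.61 = 207.7 kN.
Moment equilibrium about A: M_A = Σ(load moments about A) − R_B·L = 1112 − 207.7×4.7 = 136.1 kN·m.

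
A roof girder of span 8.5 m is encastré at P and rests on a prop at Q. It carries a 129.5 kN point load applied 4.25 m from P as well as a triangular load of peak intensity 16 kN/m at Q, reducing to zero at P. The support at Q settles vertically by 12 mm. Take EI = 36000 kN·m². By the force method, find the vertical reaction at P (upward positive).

Remove the prop at Q; the released (primary) structure is a cantilever built in at P.
Downward deflection at the released point Q due to the loads:
  point load 129.5 at a = 4.25: Pa²(3L − a)/(6EI) = 8284/EI
  triangular load, peak 16 at the free end: 11w₀L⁴/(120EI) = 7656/EI
  δ_0 = 15940/EI
Flexibility coefficient — unit upward force at Q: δ_{QQ} = L³/(3EI) = 204.7/EI.
With EI = 36000 kN·m²: δ_0 = 0.44279 m and δ_{QQ} = 0.005686 m/kN.
Compatibility — the beam at Q must follow the support down by 0.012 m: δ_0 − R_Q·δ_{QQ} = 0.012, so R_Q = (0.44279 − 0.012)/0.005686 = 75.76 kN.
Vertical equilibrium: R_P = ΣP − R_Q = 197.5 − 75.76 = 121.7 kN.

R_P = 121.7 kN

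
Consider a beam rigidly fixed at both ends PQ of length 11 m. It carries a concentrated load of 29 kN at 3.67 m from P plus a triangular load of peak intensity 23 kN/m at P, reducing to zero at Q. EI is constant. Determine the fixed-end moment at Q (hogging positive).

M_Q = 116.4 kN·m

Take the two fixed-end moments M_P, M_Q as redundants; the released structure is the simple span PQ.
Simple-span end rotations at P and Q under the given loads:
  at P: point load 29 at a = 3.67: Pab(L + b)/(6LEI) = 216.7/EI
  at Q: point load 29 at a = 3.67: Pab(L + a)/(6LEI) = 173.4/EI
  at P: triangular load, peak 23: w₀L³/(45EI) = 680.3/EI
  at Q: triangular load, peak 23: 7w₀L³/(360EI) = 595.3/EI
  θ_P0 = 897/EI,  θ_Q0 = 768.7/EI
Flexibility coefficients: a unit moment at one end gives L/(3EI) there and L/(6EI) at the far end, so f₁₁ = f₂₂ = 3.667/EI and f₁₂ = f₂₁ = 1.833/EI.
Compatibility — zero rotation at each built-in end:
  3.667 M_P + 1.833 M_Q = 897
  1.833 M_P + 3.667 M_Q = 768.7
Solving the pair gives M_P = 186.4 kN·m and M_Q = 116.4 kN·m (hogging).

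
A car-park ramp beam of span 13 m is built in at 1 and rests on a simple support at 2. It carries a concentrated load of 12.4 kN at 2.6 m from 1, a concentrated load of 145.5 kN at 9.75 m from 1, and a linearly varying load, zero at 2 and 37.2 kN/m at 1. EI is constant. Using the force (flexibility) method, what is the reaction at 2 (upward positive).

R_2 = 141.1 kN

Remove the prop at 2; the released (primary) structure is a cantilever built in at 1.
Deflection at 2 on the released cantilever, summing each load's contribution:
  point load 12.4 at a = 2.6: Pa²(3L − a)/(6EI) = 508.5/EI
  point load 145.5 at a = 9.75: Pa²(3L − a)/(6EI) = 67429/EI
  triangular load, peak 37.2 at the fixed end: w₀L⁴/(30EI) = 35416/EI
  δ_0 = 103353/EI
Flexibility coefficient — unit upward force at 2: δ_{22} = L³/(3EI) = 732.3/EI.
Compatibility at 2: δ_0 − R_2·δ_{22} = 0, so R_2 = 103353/732.3 = 141.1 kN.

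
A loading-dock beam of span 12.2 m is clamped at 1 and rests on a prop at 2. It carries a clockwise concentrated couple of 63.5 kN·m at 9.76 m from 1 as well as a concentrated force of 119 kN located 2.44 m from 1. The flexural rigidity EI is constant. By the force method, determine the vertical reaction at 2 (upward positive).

Release the roller at 2. Primary structure: cantilever fixed at 1.
Downward deflection at the released point 2 due to the loads:
  clockwise couple 63.5 at a = 9.76: M₀a(2L − a)/(2EI) = 4537/EI
  point load 119 at a = 2.44: Pa²(3L − a)/(6EI) = 4034/EI
  δ_0 = 8570/EI
Tip deflection under a unit load at 2: L³/(3EI) = 605.3/EI.
Compatibility at 2: δ_0 − R_2·δ_{22} = 0, so R_2 = 8570/605.3 = 14.16 kN.

R_2 = 14.16 kN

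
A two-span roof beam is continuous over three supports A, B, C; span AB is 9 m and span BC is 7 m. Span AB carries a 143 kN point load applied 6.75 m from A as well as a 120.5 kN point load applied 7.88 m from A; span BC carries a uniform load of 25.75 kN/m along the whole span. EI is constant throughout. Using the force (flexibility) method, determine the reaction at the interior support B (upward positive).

Release continuity at B by inserting a hinge; the redundant is the internal moment M_B. The primary structure is two simply-supported spans AB and BC.
Discontinuity in slope at B on the released structure — sum the simple-span end rotations:
  span AB: point load 143 at a = 6.75: Pab(L + a)/(6LEI) = 633.4/EI
  span AB: point load 120.5 at a = 7.88: Pab(L + a)/(6LEI) = 332.4/EI
  span BC: UDL 25.75: wL³/(24EI) = 368/EI
  relative rotation θ_0 = (965.9 + 368)/EI = 1334/EI
A unit hogging moment at B produces rotation L₁/(3EI) + L₂/(3EI) = 5.333/EI.
Compatibility: M_B·(L₁+L₂)/(3EI) = θ_0, giving M_B = 250.1 kN·m (hogging).
Span AB, ΣM about A with M_B applied at B: R_B^{AB}·9 = 1915 + 250.1, so R_B^{AB} = 240.5 kN and R_A = 263.5 − 240.5 = 22.96 kN.
Span BC, ΣM about C: R_B^{BC}·7 = 630.9 + 250.1, so R_B^{BC} = 125.9 kN and R_C = 180.2 − 125.9 = 54.4 kN.
R_B = 240.5 + 125.9 = 366.4 kN.

R_B = 366.4 kN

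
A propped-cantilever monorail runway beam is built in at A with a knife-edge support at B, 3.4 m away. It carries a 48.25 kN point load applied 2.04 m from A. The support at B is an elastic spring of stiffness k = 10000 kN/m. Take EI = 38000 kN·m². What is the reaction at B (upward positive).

Take the reaction at B as the redundant and release it; the primary structure is a cantilever fixed at A.
Primary-structure tip deflection at B by superposition:
  point load 48.25 at a = 2.04: Pa²(3L − a)/(6EI) = 273.1/EI
Flexibility coefficient — unit upward force at B: δ_{BB} = L³/(3EI) = 13.1/EI.
With EI = 38000 kN·m²: δ_0 = 0.007186 m and δ_{BB} = 0.000345 m/kN.
Compatibility — the spring shortens by R_B/k under the reaction it provides: δ_0 − R_B·δ_{BB} = R_B/k. With 1/k = 0.0001 m/kN, R_B = δ_0 / (δ_{BB} + 1/k) = 0.007186 / (0.000345 + 0.0001) = 16.16 kN.

R_B = 16.16 kN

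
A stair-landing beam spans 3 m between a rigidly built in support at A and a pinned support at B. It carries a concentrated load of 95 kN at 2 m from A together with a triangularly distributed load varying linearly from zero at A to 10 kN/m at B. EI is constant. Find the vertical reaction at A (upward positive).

R_A = 52.49 kN

Release the roller at B. Primary structure: cantilever fixed at A.
Free-end deflection of the primary structure under the applied loading (downward +):
  point load 95 at a = 2: Pa²(3L − a)/(6EI) = 443.3/EI
  triangular load, peak 10 at the free end: 11w₀L⁴/(120EI) = 74.25/EI
  δ_0 = 517.6/EI
Tip deflection under a unit load at B: L³/(3EI) = 9/EI.
Compatibility at B: δ_0 − R_B·δ_{BB} = 0, so R_B = 517.6/9 = 57.51 kN.
Vertical equilibrium: R_A = ΣP − R_B = 110 − 57.51 = 52.49 kN.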